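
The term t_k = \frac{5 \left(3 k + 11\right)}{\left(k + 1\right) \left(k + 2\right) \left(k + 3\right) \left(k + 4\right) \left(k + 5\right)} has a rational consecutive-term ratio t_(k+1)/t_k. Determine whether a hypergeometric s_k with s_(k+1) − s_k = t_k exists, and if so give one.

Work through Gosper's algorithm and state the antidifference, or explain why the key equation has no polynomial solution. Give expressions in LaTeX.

s_k = \frac{5 k \left(k^{2} + 7 k + 14\right)}{8 \left(k^{3} + 7 k^{2} + 14 k + 8\right)}

Compute t_(k+1)/t_k: get (k + 1)*(3*k + 14)/((k + 6)*(3*k + 11)).
Take A(k)=k + 1, B(k)=k + 6, C(k)=k + 11/3.
Set up (k + 1)·f(k+1) − (k + 5)·f(k) − (k + 11/3) = 0.
deg f ≤ 4 (via 1,1,1).
Solving with deg f ≤ 4: f(k) = k*(k + 3)*(k**2 + 7*k + 14)/24.
So s_k = (B(k−1)f/C)·t_k = (k*(k + 3)*(k + 5)*(k**2 + 7*k + 14)/(8*(3*k + 11)))·t_k = 5*k*(k**2 + 7*k + 14)/(8*(k**3 + 7*k**2 + 14*k + 8)).
Verify: 5*(3*k + 11)/(k**5 + 15*k**4 + 85*k**3 + 225*k**2 + 274*k + 120) matches t_k.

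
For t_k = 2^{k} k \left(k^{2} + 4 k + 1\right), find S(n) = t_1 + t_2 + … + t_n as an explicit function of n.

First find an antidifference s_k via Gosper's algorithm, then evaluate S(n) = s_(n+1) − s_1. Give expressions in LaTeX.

Step 1: r(k) = 2*(k + 1)*(4*k + (k + 1)**2 + 5)/(k*(k**2 + 4*k + 1)).
Normal form (A,B,C) = (2, 1, k**3 + 4*k**2 + k).
Need (2)·f(k+1) − (1)·f(k) = k**3 + 4*k**2 + k.
Degrees (0,0,3) ⇒ d ≤ 3.
A polynomial solution: f(k) = k**3 - 2*k**2 + 3*k - 4.
Certificate R = B(k−1)f/C = (k**3 - 2*k**2 + 3*k - 4)/(k*(k**2 + 4*k + 1)) gives s_k = 2**k*(k**3 - 2*k**2 + 3*k - 4).
s_(k+1) − s_k = 2**k*k*(k**2 + 4*k + 1) = t_k.
s_(n+1) = 2**(n + 1)*(n**3 + n**2 + 2*n - 2) and s_(1) = -4, so S(n) = 2*2**n*n**3 + 2*2**n*n**2 + 4*2**n*n - 4*2**n + 4.

S(n) = 2 \cdot 2^{n} n^{3} + 2 \cdot 2^{n} n^{2} + 4 \cdot 2^{n} n - 4 \cdot 2^{n} + 4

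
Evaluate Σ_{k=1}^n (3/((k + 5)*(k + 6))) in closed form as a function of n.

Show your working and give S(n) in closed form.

Step 1: r(k) = (k + 5)/(k + 7).
Normal form (A,B,C) = (k + 5, k + 7, 1).
Solve (k + 5)·f(k+1) − (k + 6)·f(k) = 1.
Degrees (1,1,0) ⇒ d ≤ 1.
Match coefficients ⇒ f(k) = k/5.
R(k) = B(k−1)·f(k)/C(k) = k*(k + 6)/5; s_k = R·t_k = 3*k/(5*(k + 5)).
s_(k+1) − s_k = 3/(k**2 + 11*k + 30) = t_k.
Evaluate: s_(n+1) = 3*(n + 1)/(5*(n + 6)); subtract s_(1) = 1/10 ⇒ S(n) = n/(2*(n + 6)).

S(n) = n/(2*(n + 6))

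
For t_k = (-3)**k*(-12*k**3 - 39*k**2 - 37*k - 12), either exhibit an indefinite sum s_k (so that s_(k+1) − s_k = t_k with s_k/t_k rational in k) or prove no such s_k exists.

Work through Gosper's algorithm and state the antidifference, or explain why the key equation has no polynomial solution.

s_k = (-3)**k*k*(3*k**2 + 3*k - 2)

The ratio is 3*(-12*k**3 - 75*k**2 - 151*k - 100)/(12*k**3 + 39*k**2 + 37*k + 12).
Normal form (A,B,C) = (-3, 1, k**3 + 13*k**2/4 + 37*k/12 + 1).
f must satisfy (-3)·f(k+1) − (1)·f(k) = k**3 + 13*k**2/4 + 37*k/12 + 1.
Bound: deg f ≤ 3.
A polynomial solution: f(k) = -k*(3*k**2 + 3*k - 2)/12.
So s_k = (B(k−1)f/C)·t_k = (-k*(3*k**2 + 3*k - 2)/(12*k**3 + 39*k**2 + 37*k + 12))·t_k = (-3)**k*k*(3*k**2 + 3*k - 2).
Check: Δs_k = (-3)**k*(-12*k**3 - 39*k**2 - 37*k - 12). ✓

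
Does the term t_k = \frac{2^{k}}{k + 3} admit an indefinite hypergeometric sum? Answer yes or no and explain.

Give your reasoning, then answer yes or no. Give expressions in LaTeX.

No — key equation has no polynomial f.

t_(k+1)/t_k = 2*(k + 3)/(k + 4).
Take A(k)=2*k + 6, B(k)=k + 4, C(k)=1.
Need (2*k + 6)·f(k+1) − (k + 3)·f(k) = 1.
deg f ≤ -1 (via 1,1,0).
Bound -1 < 0, so the key equation has no polynomial solution.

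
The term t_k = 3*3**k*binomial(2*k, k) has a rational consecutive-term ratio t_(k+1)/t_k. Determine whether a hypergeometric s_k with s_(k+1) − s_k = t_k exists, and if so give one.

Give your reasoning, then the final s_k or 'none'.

Ratio r(k) = 6*(2*k + 1)/(k + 1).
A = 12*k + 6, B = k + 1, C = 1.
Key eq: (12*k + 6)·f(k+1) = (k)·f(k) + (1).
From deg A=1, deg B=1, deg C=0: d=-1.
Bound -1 < 0, so the key equation has no polynomial solution.

none (Gosper's algorithm certifies no s_k)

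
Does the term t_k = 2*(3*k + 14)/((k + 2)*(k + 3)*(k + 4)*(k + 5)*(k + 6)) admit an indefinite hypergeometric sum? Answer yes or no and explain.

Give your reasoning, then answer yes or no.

Step 1: r(k) = (k + 2)*(3*k + 17)/((k + 7)*(3*k + 14)).
So A=k + 2 and B=k + 7, with C=k + 14/3.
Need (k + 2)·f(k+1) − (k + 6)·f(k) = k + 14/3.
From deg A=1, deg B=1, deg C=1: d=4.
Coefficient equations give f(k) = k*(k + 4)*(k**2 + 10*k + 31)/90.
Get s_k = R·t_k = k*(k**2 + 10*k + 31)/(15*(k**3 + 10*k**2 + 31*k + 30)) with R(k) = B(k−1)f(k)/C(k) = k*(k + 4)*(k + 6)*(k**2 + 10*k + 31)/(30*(3*k + 14)).
Check: Δs_k = 2*(3*k + 14)/(k**5 + 20*k**4 + 155*k**3 + 580*k**2 + 1044*k + 720). ✓

Yes. s_k = k*(k**2 + 10*k + 31)/(15*(k**3 + 10*k**2 + 31*k + 30)).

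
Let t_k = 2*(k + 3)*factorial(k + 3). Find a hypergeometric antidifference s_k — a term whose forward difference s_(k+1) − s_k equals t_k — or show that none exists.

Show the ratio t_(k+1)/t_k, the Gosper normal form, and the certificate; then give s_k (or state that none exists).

s_k = 2*factorial(k + 3)

t_(k+1)/t_k = (k + 4)**2/(k + 3).
A = k + 4, B = 1, C = k + 3.
Set up (k + 4)·f(k+1) − (1)·f(k) − (k + 3) = 0.
Degrees (1,0,1) ⇒ d ≤ 0.
Solve for f: f(k) = 1 (degree 0 ≤ 0).
R(k) = B(k−1)·f(k)/C(k) = 1/(k + 3); s_k = R·t_k = 2*factorial(k + 3).
Verify: 2*(k + 3)*factorial(k + 3) matches t_k.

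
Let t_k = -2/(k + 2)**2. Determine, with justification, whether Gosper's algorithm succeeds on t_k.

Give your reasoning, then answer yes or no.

t_(k+1)/t_k = (k + 2)**2/(k + 3)**2.
Normal form (A,B,C) = (k**2 + 4*k + 4, k**2 + 6*k + 9, 1).
Set up (k**2 + 4*k + 4)·f(k+1) − (k**2 + 4*k + 4)·f(k) − (1) = 0.
deg f ≤ 0 (via 2,2,0).
Write f(k) = c0. Then LHS − RHS = -1, requiring -1 = 0: contradictory. No certificate.

No. Not Gosper-summable.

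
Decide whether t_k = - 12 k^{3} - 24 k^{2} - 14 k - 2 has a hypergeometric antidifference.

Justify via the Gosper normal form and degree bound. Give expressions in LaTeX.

Yes. s_k = k \left(- 3 k^{3} - 2 k^{2} + 2 k + 1\right).

Step 1: r(k) = (6*k**3 + 30*k**2 + 49*k + 26)/(6*k**3 + 12*k**2 + 7*k + 1).
Factor: A=1; B=1; C=k**3 + 2*k**2 + 7*k/6 + 1/6.
Key eq: (1)·f(k+1) = (1)·f(k) + (k**3 + 2*k**2 + 7*k/6 + 1/6).
deg f ≤ 4 (via 0,0,3).
Match coefficients ⇒ f(k) = k*(k + 1)*(3*k**2 - k - 1)/12.
Then R = B(k−1)f/C = k*(3*k**2 - k - 1)/(2*(6*k**2 + 6*k + 1)), so s_k = R(k)·t_k = k*(-3*k**3 - 2*k**2 + 2*k + 1).
Verify: -12*k**3 - 24*k**2 - 14*k - 2 matches t_k.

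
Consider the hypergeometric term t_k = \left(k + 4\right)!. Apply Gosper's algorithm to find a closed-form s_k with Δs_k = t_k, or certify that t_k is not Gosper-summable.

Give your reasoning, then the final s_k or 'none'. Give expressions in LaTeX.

none (Gosper's algorithm certifies no s_k)

The ratio is k + 5.
So A=k + 5 and B=1, with C=1.
Solve (k + 5)·f(k+1) − (1)·f(k) = 1.
deg f ≤ -1 (via 1,0,0).
deg f ≤ -1 is impossible — no certificate.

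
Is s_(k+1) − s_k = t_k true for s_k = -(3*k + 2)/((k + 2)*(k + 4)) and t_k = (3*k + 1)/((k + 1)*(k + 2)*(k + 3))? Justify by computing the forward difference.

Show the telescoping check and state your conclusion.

s_(k+1) = (-3*k - 5)/((k + 3)*(k + 5))
s_(k+1) − s_k = (3*k**2 + 7*k - 10)/(k**4 + 14*k**3 + 71*k**2 + 154*k + 120)
(s_(k+1) − s_k) − t_k = 6*(-3*k**2 - 12*k - 5)/(k**5 + 15*k**4 + 85*k**3 + 225*k**2 + 274*k + 120)

Invalid: residual 6*(-3*k**2 - 12*k - 5)/(k**5 + 15*k**4 + 85*k**3 + 225*k**2 + 274*k + 120) ≠ 0.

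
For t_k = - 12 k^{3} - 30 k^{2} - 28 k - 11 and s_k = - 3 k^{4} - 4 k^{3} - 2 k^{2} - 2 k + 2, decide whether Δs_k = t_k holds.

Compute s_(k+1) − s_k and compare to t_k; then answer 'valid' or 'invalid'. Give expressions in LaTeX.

Valid: the claim telescopes to t_k.

s_(k+1) = -3*k**4 - 16*k**3 - 32*k**2 - 30*k - 9
s_(k+1) − s_k = -12*k**3 - 30*k**2 - 28*k - 11
(s_(k+1) − s_k) − t_k = 0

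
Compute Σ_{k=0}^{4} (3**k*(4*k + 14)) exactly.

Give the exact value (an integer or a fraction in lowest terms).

t_(k+1)/t_k = 3*(2*k + 9)/(2*k + 7).
Normal form (A,B,C) = (3, 1, k + 7/2).
f must satisfy (3)·f(k+1) − (1)·f(k) = k + 7/2.
d = 1 from the (0,0,1) case.
Match coefficients ⇒ f(k) = (k + 2)/2.
So s_k = (B(k−1)f/C)·t_k = ((k + 2)/(2*k + 7))·t_k = 2*3**k*(k + 2).
Check: Δs_k = 3**k*(4*k + 14). ✓
Sum = s_(5) − s_(0); s_(5) = 3402, s_(0) = 4 ⇒ 3398.

Σ = 3398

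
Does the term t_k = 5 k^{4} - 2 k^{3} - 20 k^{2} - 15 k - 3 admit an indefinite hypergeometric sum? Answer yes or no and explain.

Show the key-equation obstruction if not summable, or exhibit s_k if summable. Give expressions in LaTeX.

Compute t_(k+1)/t_k: get (5*k**4 + 18*k**3 + 4*k**2 - 41*k - 35)/(5*k**4 - 2*k**3 - 20*k**2 - 15*k - 3).
A = 1, B = 1, C = k**4 - 2*k**3/5 - 4*k**2 - 3*k - 3/5.
Key eq: (1)·f(k+1) = (1)·f(k) + (k**4 - 2*k**3/5 - 4*k**2 - 3*k - 3/5).
d = 5 from the (0,0,4) case.
A polynomial solution: f(k) = k*(k**4 - 3*k**3 - 4*k**2 + 2*k + 1)/5.
So s_k = (B(k−1)f/C)·t_k = (k*(k**4 - 3*k**3 - 4*k**2 + 2*k + 1)/(5*k**4 - 2*k**3 - 20*k**2 - 15*k - 3))·t_k = k*(k**4 - 3*k**3 - 4*k**2 + 2*k + 1).
Check: Δs_k = 5*k**4 - 2*k**3 - 20*k**2 - 15*k - 3. ✓

Yes. s_k = k \left(k^{4} - 3 k^{3} - 4 k^{2} + 2 k + 1\right).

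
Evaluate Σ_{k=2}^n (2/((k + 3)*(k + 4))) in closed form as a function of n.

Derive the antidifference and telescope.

The ratio is (k + 3)/(k + 5).
Normal form (A,B,C) = (k + 3, k + 5, 1).
Key eq: (k + 3)·f(k+1) = (k + 4)·f(k) + (1).
d = 1 from the (1,1,0) case.
Coefficient equations give f(k) = k/3.
Get s_k = R·t_k = 2*k/(3*(k + 3)) with R(k) = B(k−1)f(k)/C(k) = k*(k + 4)/3.
Verify: 2/(k**2 + 7*k + 12) matches t_k.
Evaluate: s_(n+1) = 2*(n + 1)/(3*(n + 4)); subtract s_(2) = 4/15 ⇒ S(n) = 2*(n - 1)/(5*(n + 4)).

S(n) = 2*(n - 1)/(5*(n + 4))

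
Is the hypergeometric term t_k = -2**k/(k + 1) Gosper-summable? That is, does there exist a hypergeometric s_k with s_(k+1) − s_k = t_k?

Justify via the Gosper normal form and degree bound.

No; the degree bound rules out any f.

The ratio is 2*(k + 1)/(k + 2).
So A=2*k + 2 and B=k + 2, with C=1.
Key eq: (2*k + 2)·f(k+1) = (k + 1)·f(k) + (1).
Bound: deg f ≤ -1.
Bound -1 < 0, so the key equation has no polynomial solution.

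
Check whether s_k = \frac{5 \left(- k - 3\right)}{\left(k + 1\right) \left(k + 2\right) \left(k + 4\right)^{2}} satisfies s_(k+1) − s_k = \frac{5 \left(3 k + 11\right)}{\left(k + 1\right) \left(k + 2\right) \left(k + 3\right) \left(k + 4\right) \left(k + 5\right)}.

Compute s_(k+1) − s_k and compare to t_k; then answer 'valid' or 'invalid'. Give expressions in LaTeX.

s_(k+1) = 5*(-k - 4)/((k + 2)*(k + 3)*(k + 5)**2)
s_(k+1) − s_k = 5*(-(k + 1)*(k + 4)**3 + (k + 3)**2*(k + 5)**2)/((k + 1)*(k + 2)*(k + 3)*(k + 4)**2*(k + 5)**2)
(s_(k+1) − s_k) − t_k = 5*(-4*k**2 - 31*k - 59)/(k**7 + 24*k**6 + 240*k**5 + 1290*k**4 + 3999*k**3 + 7086*k**2 + 6560*k + 2400)

Invalid: residual \frac{5 \left(- 4 k^{2} - 31 k - 59\right)}{k^{7} + 24 k^{6} + 240 k^{5} + 1290 k^{4} + 3999 k^{3} + 7086 k^{2} + 6560 k + 2400} ≠ 0.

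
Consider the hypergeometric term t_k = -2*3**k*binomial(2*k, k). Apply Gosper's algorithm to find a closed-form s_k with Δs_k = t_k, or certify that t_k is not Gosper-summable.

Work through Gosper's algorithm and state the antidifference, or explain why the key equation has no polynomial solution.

no hypergeometric antidifference exists

t_(k+1)/t_k = 6*(2*k + 1)/(k + 1).
Take A(k)=12*k + 6, B(k)=k + 1, C(k)=1.
Need (12*k + 6)·f(k+1) − (k)·f(k) = 1.
From deg A=1, deg B=1, deg C=0: d=-1.
Negative degree bound (-1): no f exists, t_k not Gosper-summable.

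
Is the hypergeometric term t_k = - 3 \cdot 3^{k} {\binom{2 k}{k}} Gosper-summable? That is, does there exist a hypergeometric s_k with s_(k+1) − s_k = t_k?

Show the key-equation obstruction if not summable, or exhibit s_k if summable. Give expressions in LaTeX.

No — t_k has no hypergeometric antidifference.

Ratio r(k) = 6*(2*k + 1)/(k + 1).
Gosper form: A/B · C(k+1)/C(k) with A=12*k + 6, B=k + 1, C=1.
Key eq: (12*k + 6)·f(k+1) = (k)·f(k) + (1).
deg f ≤ -1 (via 1,1,0).
Negative degree bound (-1): no f exists, t_k not Gosper-summable.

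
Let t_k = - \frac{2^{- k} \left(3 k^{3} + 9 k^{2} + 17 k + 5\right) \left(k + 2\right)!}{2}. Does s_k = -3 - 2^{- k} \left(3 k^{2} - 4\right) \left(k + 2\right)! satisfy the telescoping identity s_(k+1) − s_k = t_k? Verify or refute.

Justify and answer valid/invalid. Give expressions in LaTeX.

s_(k+1) = -2**(-k - 1)*(3*(k + 1)**2 - 4)*factorial(k + 3) - 3
s_(k+1) − s_k = -(3*k**3 + 9*k**2 + 17*k + 5)*factorial(k + 2)/(2*2**k)
(s_(k+1) − s_k) − t_k = 0

valid (s_(k+1) − s_k reduces to t_k)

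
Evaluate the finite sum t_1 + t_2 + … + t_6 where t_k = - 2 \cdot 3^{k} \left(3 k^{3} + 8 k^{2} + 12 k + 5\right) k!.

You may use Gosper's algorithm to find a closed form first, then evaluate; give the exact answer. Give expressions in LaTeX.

The ratio is 3*(3*k**4 + 20*k**3 + 54*k**2 + 65*k + 28)/(3*k**3 + 8*k**2 + 12*k + 5).
Normal form (A,B,C) = (3*k + 3, 1, k**3 + 8*k**2/3 + 4*k + 5/3).
Set up (3*k + 3)·f(k+1) − (1)·f(k) − (k**3 + 8*k**2/3 + 4*k + 5/3) = 0.
From deg A=1, deg B=0, deg C=3: d=2.
A polynomial solution: f(k) = (k**2 + 1)/3.
Get s_k = R·t_k = -2*3**k*(k**2 + 1)*factorial(k) with R(k) = B(k−1)f(k)/C(k) = (k**2 + 1)/(3*k**3 + 8*k**2 + 12*k + 5).
Check: Δs_k = -2*3**k*(3*k**3 + 8*k**2 + 12*k + 5)*factorial(k). ✓
Sum = s_(7) − s_(1); s_(7) = -1102248000, s_(1) = -12 ⇒ -1102247988.

Σ = -1102247988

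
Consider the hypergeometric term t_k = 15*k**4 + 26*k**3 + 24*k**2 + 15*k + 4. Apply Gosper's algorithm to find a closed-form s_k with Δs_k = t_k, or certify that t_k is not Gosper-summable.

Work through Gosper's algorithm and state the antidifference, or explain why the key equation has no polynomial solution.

The ratio is (15*k**4 + 86*k**3 + 192*k**2 + 201*k + 84)/(15*k**4 + 26*k**3 + 24*k**2 + 15*k + 4).
Take A(k)=1, B(k)=1, C(k)=k**4 + 26*k**3/15 + 8*k**2/5 + k + 4/15.
Set up (1)·f(k+1) − (1)·f(k) − (k**4 + 26*k**3/15 + 8*k**2/5 + k + 4/15) = 0.
deg f ≤ 5 (via 0,0,4).
Match coefficients ⇒ f(k) = k**2*(3*k**3 - k**2 + 2)/15.
So s_k = (B(k−1)f/C)·t_k = (k**2*(3*k**3 - k**2 + 2)/(15*k**4 + 26*k**3 + 24*k**2 + 15*k + 4))·t_k = k**2*(3*k**3 - k**2 + 2).
s_(k+1) − s_k = 15*k**4 + 26*k**3 + 24*k**2 + 15*k + 4 = t_k.

s_k = k**2*(3*k**3 - k**2 + 2)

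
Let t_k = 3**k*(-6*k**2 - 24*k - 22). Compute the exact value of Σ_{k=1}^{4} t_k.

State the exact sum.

The ratio is 3*(3*k**2 + 18*k + 26)/(3*k**2 + 12*k + 11).
Factor: A=3; B=1; C=k**2 + 4*k + 11/3.
Set up (3)·f(k+1) − (1)·f(k) − (k**2 + 4*k + 11/3) = 0.
deg f ≤ 2 (via 0,0,2).
Solving with deg f ≤ 2: f(k) = (3*k**2 + 3*k + 2)/6.
Get s_k = R·t_k = 3**k*(-3*k**2 - 3*k - 2) with R(k) = B(k−1)f(k)/C(k) = (3*k**2 + 3*k + 2)/(2*(3*k**2 + 12*k + 11)).
Verify: 3**k*(-6*k**2 - 24*k - 22) matches t_k.
Sum = s_(5) − s_(1); s_(5) = -22356, s_(1) = -24 ⇒ -22332.

Σ = -22332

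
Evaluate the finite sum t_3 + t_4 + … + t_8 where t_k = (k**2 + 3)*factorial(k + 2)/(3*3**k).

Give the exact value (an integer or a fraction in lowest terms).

Σ = 3940240/243

Compute t_(k+1)/t_k: get (k + 3)*((k + 1)**2 + 3)/(3*(k**2 + 3)).
Take A(k)=k/3 + 1, B(k)=1, C(k)=k**2 + 3.
Key eq: (k/3 + 1)·f(k+1) = (1)·f(k) + (k**2 + 3).
deg f ≤ 1 (via 1,0,2).
Match coefficients ⇒ f(k) = 3*(k - 1).
Certificate R = B(k−1)f/C = 3*(k - 1)/(k**2 + 3) gives s_k = (k - 1)*factorial(k + 2)/3**k.
Check: Δs_k = (k**2 + 3)*factorial(k + 2)/(3*3**k). ✓
Sum = s_(9) − s_(3); s_(9) = 3942400/243, s_(3) = 80/9 ⇒ 3940240/243.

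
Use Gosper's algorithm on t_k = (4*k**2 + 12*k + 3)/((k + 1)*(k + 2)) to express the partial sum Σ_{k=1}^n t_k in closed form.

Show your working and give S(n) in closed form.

Step 1: r(k) = (k + 1)*(12*k + 4*(k + 1)**2 + 15)/((k + 3)*(4*k**2 + 12*k + 3)).
Factor: A=k + 1; B=k + 3; C=k**2 + 3*k + 3/4.
Set up (k + 1)·f(k+1) − (k + 2)·f(k) − (k**2 + 3*k + 3/4) = 0.
From deg A=1, deg B=1, deg C=2: d=2.
A polynomial solution: f(k) = k*(4*k - 1)/4.
Get s_k = R·t_k = k*(4*k - 1)/(k + 1) with R(k) = B(k−1)f(k)/C(k) = k*(k + 2)*(4*k - 1)/(4*k**2 + 12*k + 3).
Check: Δs_k = (4*k**2 + 12*k + 3)/(k**2 + 3*k + 2). ✓
Evaluate: s_(n+1) = (4*n**2 + 7*n + 3)/(n + 2); subtract s_(1) = 3/2 ⇒ S(n) = n*(8*n + 11)/(2*(n + 2)).

S(n) = n*(8*n + 11)/(2*(n + 2))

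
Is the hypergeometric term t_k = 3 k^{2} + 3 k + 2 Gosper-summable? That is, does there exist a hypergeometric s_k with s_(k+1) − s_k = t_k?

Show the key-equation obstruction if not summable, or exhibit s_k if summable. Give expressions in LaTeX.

r(k) = (3*k**2 + 9*k + 8)/(3*k**2 + 3*k + 2) after simplifying.
A = 1, B = 1, C = k**2 + k + 2/3.
f must satisfy (1)·f(k+1) − (1)·f(k) = k**2 + k + 2/3.
From deg A=0, deg B=0, deg C=2: d=3.
A polynomial solution: f(k) = k*(k**2 + 1)/3.
Get s_k = R·t_k = k**3 + k with R(k) = B(k−1)f(k)/C(k) = k*(k**2 + 1)/(3*k**2 + 3*k + 2).
s_(k+1) − s_k = -k**3 + (k + 1)**3 + 1 = t_k.

Yes. s_k = k^{3} + k.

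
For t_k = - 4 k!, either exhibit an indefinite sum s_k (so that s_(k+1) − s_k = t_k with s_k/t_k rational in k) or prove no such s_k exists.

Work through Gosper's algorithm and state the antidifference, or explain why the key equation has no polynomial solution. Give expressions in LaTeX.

The ratio is k + 1.
Normal form (A,B,C) = (k + 1, 1, 1).
Need (k + 1)·f(k+1) − (1)·f(k) = 1.
deg f ≤ -1 (via 1,0,0).
Bound -1 < 0, so the key equation has no polynomial solution.

none — t_k is not Gosper-summable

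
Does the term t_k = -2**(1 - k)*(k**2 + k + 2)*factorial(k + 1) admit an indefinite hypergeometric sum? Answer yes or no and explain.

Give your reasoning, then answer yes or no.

r(k) = (k + 2)*(k + (k + 1)**2 + 3)/(2*(k**2 + k + 2)) after simplifying.
Take A(k)=k/2 + 1, B(k)=1, C(k)=k**2 + k + 2.
f must satisfy (k/2 + 1)·f(k+1) − (1)·f(k) = k**2 + k + 2.
deg f ≤ 1 (via 1,0,2).
Coefficient equations give f(k) = 2*k.
R(k) = B(k−1)·f(k)/C(k) = 2*k/(k**2 + k + 2); s_k = R·t_k = -2**(2 - k)*k*factorial(k + 1).
Δs = -2**(1 - k)*(k**2 + k + 2)*factorial(k + 1), as required.

Yes. s_k = -2**(2 - k)*k*factorial(k + 1).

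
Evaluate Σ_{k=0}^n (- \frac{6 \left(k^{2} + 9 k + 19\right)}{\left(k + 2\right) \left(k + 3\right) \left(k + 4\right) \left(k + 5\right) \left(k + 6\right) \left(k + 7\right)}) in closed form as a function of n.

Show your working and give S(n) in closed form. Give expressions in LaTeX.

S(n) = \frac{- n^{3} - 15 n^{2} - 71 n - 57}{24 \left(n^{3} + 15 n^{2} + 71 n + 105\right)}

t_(k+1)/t_k = (k + 2)*(9*k + (k + 1)**2 + 28)/((k + 8)*(k**2 + 9*k + 19)).
Take A(k)=k + 2, B(k)=k + 8, C(k)=k**2 + 9*k + 19.
Solve (k + 2)·f(k+1) − (k + 7)·f(k) = k**2 + 9*k + 19.
Degrees (1,1,2) ⇒ d ≤ 5.
Solve for f: f(k) = k*(k + 3)*(k + 5)*(k**2 + 12*k + 44)/144 (degree 5 ≤ 5).
R(k) = B(k−1)·f(k)/C(k) = k*(k + 3)*(k + 5)*(k + 7)*(k**2 + 12*k + 44)/(144*(k**2 + 9*k + 19)); s_k = R·t_k = k*(-k**2 - 12*k - 44)/(24*(k**3 + 12*k**2 + 44*k + 48)).
s_(k+1) − s_k = 6*(-k**2 - 9*k - 19)/(k**6 + 27*k**5 + 295*k**4 + 1665*k**3 + 5104*k**2 + 8028*k + 5040) = t_k.
Evaluate: s_(n+1) = (-n**3 - 15*n**2 - 71*n - 57)/(24*(n**3 + 15*n**2 + 71*n + 105)); subtract s_(0) = 0 ⇒ S(n) = (-n**3 - 15*n**2 - 71*n - 57)/(24*(n**3 + 15*n**2 + 71*n + 105)).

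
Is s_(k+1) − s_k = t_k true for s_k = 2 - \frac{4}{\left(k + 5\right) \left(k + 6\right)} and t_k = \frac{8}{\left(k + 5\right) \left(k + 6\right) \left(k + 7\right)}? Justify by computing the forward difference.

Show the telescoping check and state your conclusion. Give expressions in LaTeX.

s_(k+1) = 2 - 4/((k + 6)*(k + 7))
s_(k+1) − s_k = 8/(k**3 + 18*k**2 + 107*k + 210)
(s_(k+1) − s_k) − t_k = 0

Valid: the claim telescopes to t_k.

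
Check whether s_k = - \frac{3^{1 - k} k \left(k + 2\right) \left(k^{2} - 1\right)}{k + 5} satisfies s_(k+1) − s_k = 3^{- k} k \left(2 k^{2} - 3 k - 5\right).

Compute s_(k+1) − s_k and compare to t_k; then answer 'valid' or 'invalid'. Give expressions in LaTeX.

s_(k+1) = -(k + 1)*(k + 3)*((k + 1)**2 - 1)/(3**k*(k + 6))
s_(k+1) − s_k = k*(2*k**4 + 13*k**3 - 8*k**2 - 85*k - 66)/(3**k*(k**2 + 11*k + 30))
(s_(k+1) − s_k) − t_k = 6*k*(-k**3 - 5*k**2 + 10*k + 14)/(3**k*(k**2 + 11*k + 30))

Invalid: residual \frac{6 \cdot 3^{- k} k \left(- k^{3} - 5 k^{2} + 10 k + 14\right)}{k^{2} + 11 k + 30} ≠ 0.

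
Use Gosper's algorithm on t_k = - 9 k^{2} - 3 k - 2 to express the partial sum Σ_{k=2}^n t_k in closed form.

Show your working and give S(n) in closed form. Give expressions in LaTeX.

r(k) = (9*k**2 + 21*k + 14)/(9*k**2 + 3*k + 2) after simplifying.
A = 1, B = 1, C = k**2 + k/3 + 2/9.
Set up (1)·f(k+1) − (1)·f(k) − (k**2 + k/3 + 2/9) = 0.
deg f ≤ 3 (via 0,0,2).
Coefficient equations give f(k) = k*(3*k**2 - 3*k + 2)/9.
So s_k = (B(k−1)f/C)·t_k = (k*(3*k**2 - 3*k + 2)/(9*k**2 + 3*k + 2))·t_k = k*(-3*k**2 + 3*k - 2).
Verify: -9*k**2 - 3*k - 2 matches t_k.
s_(n+1) = -3*n**3 - 6*n**2 - 5*n - 2 and s_(2) = -16, so S(n) = -3*n**3 - 6*n**2 - 5*n + 14.

S(n) = - 3 n^{3} - 6 n^{2} - 5 n + 14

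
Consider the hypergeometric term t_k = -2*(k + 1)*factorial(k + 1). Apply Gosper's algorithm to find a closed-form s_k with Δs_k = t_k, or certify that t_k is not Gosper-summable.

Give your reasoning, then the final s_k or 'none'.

Step 1: r(k) = (k + 2)**2/(k + 1).
Factor: A=k + 2; B=1; C=k + 1.
Solve (k + 2)·f(k+1) − (1)·f(k) = k + 1.
Degrees (1,0,1) ⇒ d ≤ 0.
Solve for f: f(k) = 1 (degree 0 ≤ 0).
R(k) = B(k−1)·f(k)/C(k) = 1/(k + 1); s_k = R·t_k = -2*factorial(k + 1).
Verify: -2*(k + 1)*factorial(k + 1) matches t_k.

s_k = -2*factorial(k + 1)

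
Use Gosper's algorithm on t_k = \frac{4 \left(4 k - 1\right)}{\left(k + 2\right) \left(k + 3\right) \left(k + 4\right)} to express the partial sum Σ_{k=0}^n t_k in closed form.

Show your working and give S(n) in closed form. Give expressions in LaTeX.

S(n) = \frac{7 n^{2} + n - 6}{3 \left(n^{2} + 7 n + 12\right)}

Step 1: r(k) = (k + 2)*(4*k + 3)/((k + 5)*(4*k - 1)).
So A=k + 2 and B=k + 5, with C=k - 1/4.
Key eq: (k + 2)·f(k+1) = (k + 4)·f(k) + (k - 1/4).
deg f ≤ 2 (via 1,1,1).
Coefficient equations give f(k) = k*(7*k - 13)/48.
So s_k = (B(k−1)f/C)·t_k = (k*(k + 4)*(7*k - 13)/(12*(4*k - 1)))·t_k = k*(7*k - 13)/(3*(k + 2)*(k + 3)).
Check: Δs_k = 4*(4*k - 1)/(k**3 + 9*k**2 + 26*k + 24). ✓
Evaluate: s_(n+1) = (7*n**2 + n - 6)/(3*(n**2 + 7*n + 12)); subtract s_(0) = 0 ⇒ S(n) = (7*n**2 + n - 6)/(3*(n**2 + 7*n + 12)).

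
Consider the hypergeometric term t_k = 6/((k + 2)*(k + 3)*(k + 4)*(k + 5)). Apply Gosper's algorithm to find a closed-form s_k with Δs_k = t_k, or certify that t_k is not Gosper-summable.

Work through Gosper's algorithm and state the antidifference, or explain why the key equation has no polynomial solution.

Compute t_(k+1)/t_k: get (k + 2)/(k + 6).
Factor: A=k + 2; B=k + 6; C=1.
Need (k + 2)·f(k+1) − (k + 5)·f(k) = 1.
From deg A=1, deg B=1, deg C=0: d=3.
Solving with deg f ≤ 3: f(k) = k*(k**2 + 9*k + 26)/72.
R(k) = B(k−1)·f(k)/C(k) = k*(k + 5)*(k**2 + 9*k + 26)/72; s_k = R·t_k = k*(k**2 + 9*k + 26)/(12*(k + 2)*(k + 3)*(k + 4)).
Check: Δs_k = 6/(k**4 + 14*k**3 + 71*k**2 + 154*k + 120). ✓

s_k = k*(k**2 + 9*k + 26)/(12*(k + 2)*(k + 3)*(k + 4))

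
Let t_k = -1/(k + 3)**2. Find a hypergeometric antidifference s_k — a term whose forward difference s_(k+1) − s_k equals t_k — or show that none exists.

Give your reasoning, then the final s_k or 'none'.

t_(k+1)/t_k = (k + 3)**2/(k + 4)**2.
Gosper form: A/B · C(k+1)/C(k) with A=k**2 + 6*k + 9, B=k**2 + 8*k + 16, C=1.
Set up (k**2 + 6*k + 9)·f(k+1) − (k**2 + 6*k + 9)·f(k) − (1) = 0.
d = 0 from the (2,2,0) case.
Write f(k) = c0. Then LHS − RHS = -1, requiring -1 = 0: contradictory. No certificate.

no hypergeometric antidifference exists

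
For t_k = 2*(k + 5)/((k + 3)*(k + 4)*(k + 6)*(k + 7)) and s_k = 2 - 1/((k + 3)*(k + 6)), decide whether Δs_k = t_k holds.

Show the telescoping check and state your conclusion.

s_(k+1) = 2 - 1/((k + 4)*(k + 7))
s_(k+1) − s_k = 2*(k + 5)/(k**4 + 20*k**3 + 145*k**2 + 450*k + 504)
(s_(k+1) − s_k) − t_k = 0

valid (s_(k+1) − s_k reduces to t_k)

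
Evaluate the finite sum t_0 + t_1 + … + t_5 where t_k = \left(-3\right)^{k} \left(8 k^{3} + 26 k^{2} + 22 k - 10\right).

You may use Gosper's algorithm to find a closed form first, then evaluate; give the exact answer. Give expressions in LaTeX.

Step 1: r(k) = 3*(-4*k**3 - 25*k**2 - 49*k - 23)/(4*k**3 + 13*k**2 + 11*k - 5).
Take A(k)=-3, B(k)=1, C(k)=k**3 + 13*k**2/4 + 11*k/4 - 5/4.
Set up (-3)·f(k+1) − (1)·f(k) − (k**3 + 13*k**2/4 + 11*k/4 - 5/4) = 0.
d = 3 from the (0,0,3) case.
A polynomial solution: f(k) = -(k**3 + k**2 - k - 2)/4.
Then R = B(k−1)f/C = -(k**3 + k**2 - k - 2)/(4*k**3 + 13*k**2 + 11*k - 5), so s_k = R(k)·t_k = 2*(-3)**k*(-k**3 - k**2 + k + 2).
Δs = (-3)**k*(8*k**3 + 26*k**2 + 22*k - 10), as required.
Σ_(k=0)^(5) t_k = s_(6) − s_(0) = -355752 − (4) = -355756.

Σ = -355756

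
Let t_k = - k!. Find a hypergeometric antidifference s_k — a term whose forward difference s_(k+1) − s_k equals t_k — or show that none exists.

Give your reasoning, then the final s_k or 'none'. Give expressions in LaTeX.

not Gosper-summable; s_k does not exist

Step 1: r(k) = k + 1.
Factor: A=k + 1; B=1; C=1.
Set up (k + 1)·f(k+1) − (1)·f(k) − (1) = 0.
Degrees (1,0,0) ⇒ d ≤ -1.
d = -1 < 0 ⇒ no nonzero polynomial f; not summable.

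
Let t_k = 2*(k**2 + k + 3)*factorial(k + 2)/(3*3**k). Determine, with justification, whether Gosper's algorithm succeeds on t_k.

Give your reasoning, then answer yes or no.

Yes. s_k = 2*k*factorial(k + 2)/3**k.

Ratio r(k) = (k + 3)*(k + (k + 1)**2 + 4)/(3*(k**2 + k + 3)).
A = k/3 + 1, B = 1, C = k**2 + k + 3.
f must satisfy (k/3 + 1)·f(k+1) − (1)·f(k) = k**2 + k + 3.
deg f ≤ 1 (via 1,0,2).
Solve for f: f(k) = 3*k (degree 1 ≤ 1).
Get s_k = R·t_k = 2*k*factorial(k + 2)/3**k with R(k) = B(k−1)f(k)/C(k) = 3*k/(k**2 + k + 3).
Verify: 2*(k**2 + k + 3)*factorial(k + 2)/(3*3**k) matches t_k.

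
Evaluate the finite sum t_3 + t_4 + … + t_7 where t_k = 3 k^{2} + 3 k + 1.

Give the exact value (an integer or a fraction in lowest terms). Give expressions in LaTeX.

The ratio is (3*k**2 + 9*k + 7)/(3*k**2 + 3*k + 1).
Factor: A=1; B=1; C=k**2 + k + 1/3.
Solve (1)·f(k+1) − (1)·f(k) = k**2 + k + 1/3.
From deg A=0, deg B=0, deg C=2: d=3.
Match coefficients ⇒ f(k) = k**3/3.
Get s_k = R·t_k = k**3 with R(k) = B(k−1)f(k)/C(k) = k**3/(3*k**2 + 3*k + 1).
Δs = -k**3 + (k + 1)**3, as required.
Sum = s_(8) − s_(3); s_(8) = 512, s_(3) = 27 ⇒ 485.

Σ = 485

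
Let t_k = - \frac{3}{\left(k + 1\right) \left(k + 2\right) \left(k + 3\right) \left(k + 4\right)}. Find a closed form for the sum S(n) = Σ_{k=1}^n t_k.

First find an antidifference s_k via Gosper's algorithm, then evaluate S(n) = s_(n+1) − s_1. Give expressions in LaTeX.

S(n) = \frac{n \left(- n^{2} - 9 n - 26\right)}{24 \left(n^{3} + 9 n^{2} + 26 n + 24\right)}

Compute t_(k+1)/t_k: get (k + 1)/(k + 5).
Take A(k)=k + 1, B(k)=k + 5, C(k)=1.
Set up (k + 1)·f(k+1) − (k + 4)·f(k) − (1) = 0.
deg f ≤ 3 (via 1,1,0).
Solve for f: f(k) = k*(k**2 + 6*k + 11)/18 (degree 3 ≤ 3).
Certificate R = B(k−1)f/C = k*(k + 4)*(k**2 + 6*k + 11)/18 gives s_k = k*(-k**2 - 6*k - 11)/(6*(k + 1)*(k + 2)*(k + 3)).
Δs = -3/(k**4 + 10*k**3 + 35*k**2 + 50*k + 24), as required.
Evaluate: s_(n+1) = (-n**3 - 9*n**2 - 26*n - 18)/(6*(n**3 + 9*n**2 + 26*n + 24)); subtract s_(1) = -1/8 ⇒ S(n) = n*(-n**2 - 9*n - 26)/(24*(n**3 + 9*n**2 + 26*n + 24)).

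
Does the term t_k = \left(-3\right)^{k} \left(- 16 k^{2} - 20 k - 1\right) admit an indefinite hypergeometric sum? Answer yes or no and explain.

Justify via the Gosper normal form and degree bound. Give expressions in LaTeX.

Yes. s_k = \left(-3\right)^{k} \left(4 k^{2} - k - 2\right).

The ratio is 3*(-16*k**2 - 52*k - 37)/(16*k**2 + 20*k + 1).
A = -3, B = 1, C = k**2 + 5*k/4 + 1/16.
Set up (-3)·f(k+1) − (1)·f(k) − (k**2 + 5*k/4 + 1/16) = 0.
Bound: deg f ≤ 2.
A polynomial solution: f(k) = -(4*k**2 - k - 2)/16.
R(k) = B(k−1)·f(k)/C(k) = -(4*k**2 - k - 2)/(16*k**2 + 20*k + 1); s_k = R·t_k = (-3)**k*(4*k**2 - k - 2).
Δs = (-3)**k*(-16*k**2 - 20*k - 1), as required.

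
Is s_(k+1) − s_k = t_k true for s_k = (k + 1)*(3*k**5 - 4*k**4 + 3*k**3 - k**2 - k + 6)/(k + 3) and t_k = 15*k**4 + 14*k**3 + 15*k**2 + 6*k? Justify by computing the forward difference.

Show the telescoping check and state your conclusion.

s_(k+1) = (3*k**6 + 17*k**5 + 39*k**4 + 48*k**3 + 33*k**2 + 16*k + 12)/(k + 4)
s_(k+1) − s_k = (15*k**6 + 95*k**5 + 167*k**4 + 171*k**3 + 118*k**2 + 34*k + 12)/(k**2 + 7*k + 12)
(s_(k+1) − s_k) − t_k = 2*(-12*k**5 - 63*k**4 - 54*k**3 - 52*k**2 - 19*k + 6)/(k**2 + 7*k + 12)

Invalid: residual 2*(-12*k**5 - 63*k**4 - 54*k**3 - 52*k**2 - 19*k + 6)/(k**2 + 7*k + 12) ≠ 0.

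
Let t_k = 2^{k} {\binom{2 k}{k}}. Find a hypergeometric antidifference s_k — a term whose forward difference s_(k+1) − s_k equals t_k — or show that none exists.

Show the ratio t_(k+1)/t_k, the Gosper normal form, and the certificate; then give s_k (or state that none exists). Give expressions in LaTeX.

t_(k+1)/t_k = 4*(2*k + 1)/(k + 1).
So A=8*k + 4 and B=k + 1, with C=1.
Solve (8*k + 4)·f(k+1) − (k)·f(k) = 1.
From deg A=1, deg B=1, deg C=0: d=-1.
deg f ≤ -1 is impossible — no certificate.

none — t_k is not Gosper-summable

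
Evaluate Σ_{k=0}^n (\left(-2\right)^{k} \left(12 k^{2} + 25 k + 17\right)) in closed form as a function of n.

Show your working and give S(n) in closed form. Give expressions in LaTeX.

S(n) = 8 \left(-2\right)^{n} n^{2} + 22 \left(-2\right)^{n} n + 16 \left(-2\right)^{n} + 1

Compute t_(k+1)/t_k: get 2*(-12*k**2 - 49*k - 54)/(12*k**2 + 25*k + 17).
Gosper form: A/B · C(k+1)/C(k) with A=-2, B=1, C=k**2 + 25*k/12 + 17/12.
Solve (-2)·f(k+1) − (1)·f(k) = k**2 + 25*k/12 + 17/12.
From deg A=0, deg B=0, deg C=2: d=2.
A polynomial solution: f(k) = -(4*k**2 + 3*k + 1)/12.
Certificate R = B(k−1)f/C = -(4*k**2 + 3*k + 1)/(12*k**2 + 25*k + 17) gives s_k = (-2)**k*(-4*k**2 - 3*k - 1).
Check: Δs_k = (-2)**k*(12*k**2 + 25*k + 17). ✓
s_(n+1) = 2*(-2)**n*(4*n**2 + 11*n + 8) and s_(0) = -1, so S(n) = 8*(-2)**n*n**2 + 22*(-2)**n*n + 16*(-2)**n + 1.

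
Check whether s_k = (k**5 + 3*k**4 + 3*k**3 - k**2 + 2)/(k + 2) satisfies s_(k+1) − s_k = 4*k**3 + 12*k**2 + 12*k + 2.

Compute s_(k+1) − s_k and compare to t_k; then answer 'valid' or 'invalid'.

Invalid: residual (-3*k**4 - 18*k**3 - 35*k**2 - 28*k - 2)/(k**2 + 5*k + 6) ≠ 0.

s_(k+1) = (k**5 + 8*k**4 + 25*k**3 + 36*k**2 + 24*k + 8)/(k + 3)
s_(k+1) − s_k = (4*k**5 + 29*k**4 + 78*k**3 + 99*k**2 + 54*k + 10)/(k**2 + 5*k + 6)
(s_(k+1) − s_k) − t_k = (-3*k**4 - 18*k**3 - 35*k**2 - 28*k - 2)/(k**2 + 5*k + 6)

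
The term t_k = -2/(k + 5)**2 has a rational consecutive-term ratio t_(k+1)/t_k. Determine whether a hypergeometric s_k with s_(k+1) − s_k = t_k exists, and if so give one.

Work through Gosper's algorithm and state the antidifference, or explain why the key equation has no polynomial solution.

Step 1: r(k) = (k + 5)**2/(k + 6)**2.
Take A(k)=k**2 + 10*k + 25, B(k)=k**2 + 12*k + 36, C(k)=1.
Need (k**2 + 10*k + 25)·f(k+1) − (k**2 + 10*k + 25)·f(k) = 1.
d = 0 from the (2,2,0) case.
Write f(k) = c0. Then LHS − RHS = -1, requiring -1 = 0: contradictory. No certificate.

not Gosper-summable; s_k does not exist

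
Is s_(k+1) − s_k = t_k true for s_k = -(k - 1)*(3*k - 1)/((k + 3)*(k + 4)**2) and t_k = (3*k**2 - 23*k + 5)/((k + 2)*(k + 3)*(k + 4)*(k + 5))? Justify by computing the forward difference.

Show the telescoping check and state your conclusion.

s_(k+1) = -k*(3*k + 2)/((k + 4)*(k + 5)**2)
s_(k+1) − s_k = (3*k**3 - 14*k**2 - 114*k + 25)/(k**5 + 21*k**4 + 175*k**3 + 723*k**2 + 1480*k + 1200)
(s_(k+1) − s_k) − t_k = 2*(-6*k**3 + 106*k - 25)/(k**6 + 23*k**5 + 217*k**4 + 1073*k**3 + 2926*k**2 + 4160*k + 2400)

Invalid: residual 2*(-6*k**3 + 106*k - 25)/(k**6 + 23*k**5 + 217*k**4 + 1073*k**3 + 2926*k**2 + 4160*k + 2400) ≠ 0.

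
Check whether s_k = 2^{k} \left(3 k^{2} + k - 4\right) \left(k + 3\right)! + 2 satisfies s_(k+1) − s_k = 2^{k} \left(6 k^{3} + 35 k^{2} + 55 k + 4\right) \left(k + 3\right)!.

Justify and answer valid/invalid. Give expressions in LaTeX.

s_(k+1) = 2**(k + 1)*(k + 3*(k + 1)**2 - 3)*factorial(k + 4) + 2
s_(k+1) − s_k = 2**k*(6*k**3 + 35*k**2 + 55*k + 4)*factorial(k + 3)
(s_(k+1) − s_k) − t_k = 0

Valid — Δs_k = t_k.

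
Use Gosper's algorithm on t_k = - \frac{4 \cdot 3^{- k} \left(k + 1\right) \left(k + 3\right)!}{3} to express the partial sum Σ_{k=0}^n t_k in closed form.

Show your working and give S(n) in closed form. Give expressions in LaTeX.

Step 1: r(k) = (k + 2)*(k + 4)/(3*(k + 1)).
A = k/3 + 4/3, B = 1, C = k + 1.
Need (k/3 + 4/3)·f(k+1) − (1)·f(k) = k + 1.
deg f ≤ 0 (via 1,0,1).
Coefficient equations give f(k) = 3.
Get s_k = R·t_k = -4*factorial(k + 3)/3**k with R(k) = B(k−1)f(k)/C(k) = 3/(k + 1).
Verify: -4*(k + 1)*factorial(k + 3)/(3*3**k) matches t_k.
s_(n+1) = -4*3**(-n - 1)*factorial(n + 4) and s_(0) = -24, so S(n) = 24 - 4*factorial(n + 4)/(3*3**n).

S(n) = 24 - \frac{4 \cdot 3^{- n} \left(n + 4\right)!}{3}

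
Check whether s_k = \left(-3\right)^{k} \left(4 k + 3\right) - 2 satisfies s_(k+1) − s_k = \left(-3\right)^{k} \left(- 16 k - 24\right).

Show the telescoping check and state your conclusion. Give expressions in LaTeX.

Valid: the claim telescopes to t_k.

s_(k+1) = (-3)**(k + 1)*(4*k + 7) - 2
s_(k+1) − s_k = (-3)**k*(-16*k - 24)
(s_(k+1) − s_k) − t_k = 0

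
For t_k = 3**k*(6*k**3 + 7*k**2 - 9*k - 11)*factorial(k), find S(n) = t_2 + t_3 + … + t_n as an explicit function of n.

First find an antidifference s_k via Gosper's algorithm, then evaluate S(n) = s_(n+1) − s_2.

Compute t_(k+1)/t_k: get 3*(6*k**4 + 31*k**3 + 48*k**2 + 16*k - 7)/(6*k**3 + 7*k**2 - 9*k - 11).
Factor: A=3*k + 3; B=1; C=k**3 + 7*k**2/6 - 3*k/2 - 11/6.
Need (3*k + 3)·f(k+1) − (1)·f(k) = k**3 + 7*k**2/6 - 3*k/2 - 11/6.
deg f ≤ 2 (via 1,0,3).
Solving with deg f ≤ 2: f(k) = (2*k**2 - 3*k - 4)/6.
So s_k = (B(k−1)f/C)·t_k = ((2*k**2 - 3*k - 4)/(6*k**3 + 7*k**2 - 9*k - 11))·t_k = 3**k*(2*k**2 - 3*k - 4)*factorial(k).
Check: Δs_k = 3**k*(6*k**3 + 7*k**2 - 9*k - 11)*factorial(k). ✓
Evaluate: s_(n+1) = 3**(n + 1)*(2*n**2 + n - 5)*factorial(n + 1); subtract s_(2) = -36 ⇒ S(n) = 6*3**n*n**3*factorial(n) + 9*3**n*n**2*factorial(n) - 12*3**n*n*factorial(n) - 15*3**n*factorial(n) + 36.

S(n) = 6*3**n*n**3*factorial(n) + 9*3**n*n**2*factorial(n) - 12*3**n*n*factorial(n) - 15*3**n*factorial(n) + 36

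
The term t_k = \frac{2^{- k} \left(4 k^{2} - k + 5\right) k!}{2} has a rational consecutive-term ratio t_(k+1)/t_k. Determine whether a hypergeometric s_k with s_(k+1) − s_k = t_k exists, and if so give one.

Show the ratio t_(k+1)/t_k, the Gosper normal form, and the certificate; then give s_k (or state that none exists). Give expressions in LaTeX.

Compute t_(k+1)/t_k: get (k + 1)*(-k + 4*(k + 1)**2 + 4)/(2*(4*k**2 - k + 5)).
So A=k/2 + 1/2 and B=1, with C=k**2 - k/4 + 5/4.
Solve (k/2 + 1/2)·f(k+1) − (1)·f(k) = k**2 - k/4 + 5/4.
Degrees (1,0,2) ⇒ d ≤ 1.
Solve for f: f(k) = (4*k - 1)/2 (degree 1 ≤ 1).
Get s_k = R·t_k = (4*k - 1)*factorial(k)/2**k with R(k) = B(k−1)f(k)/C(k) = 2*(4*k - 1)/(4*k**2 - k + 5).
s_(k+1) − s_k = (4*k**2 - k + 5)*factorial(k)/(2*2**k) = t_k.

s_k = 2^{- k} \left(4 k - 1\right) k!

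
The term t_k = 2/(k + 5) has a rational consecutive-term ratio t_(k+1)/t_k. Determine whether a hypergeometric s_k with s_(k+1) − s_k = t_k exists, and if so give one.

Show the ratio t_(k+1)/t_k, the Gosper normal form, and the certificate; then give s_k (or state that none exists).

none (Gosper's algorithm certifies no s_k)

Ratio r(k) = (k + 5)/(k + 6).
So A=k + 5 and B=k + 6, with C=1.
Set up (k + 5)·f(k+1) − (k + 5)·f(k) − (1) = 0.
deg f ≤ 0 (via 1,1,0).
Put f(k) = c0: A·f(k+1) − B(k−1)·f(k) − C = -1; need -1 = 0 — inconsistent ⇒ no f, not summable.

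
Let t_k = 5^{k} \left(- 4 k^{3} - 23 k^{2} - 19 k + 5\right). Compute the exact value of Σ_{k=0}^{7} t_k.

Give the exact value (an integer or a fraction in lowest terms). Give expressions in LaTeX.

Step 1: r(k) = 5*(4*k**3 + 35*k**2 + 77*k + 41)/(4*k**3 + 23*k**2 + 19*k - 5).
Factor: A=5; B=1; C=k**3 + 23*k**2/4 + 19*k/4 - 5/4.
Key eq: (5)·f(k+1) = (1)·f(k) + (k**3 + 23*k**2/4 + 19*k/4 - 5/4).
Bound: deg f ≤ 3.
Solving with deg f ≤ 3: f(k) = k*(k**2 + 2*k - 4)/4.
So s_k = (B(k−1)f/C)·t_k = (k*(k**2 + 2*k - 4)/(4*k**3 + 23*k**2 + 19*k - 5))·t_k = 5**k*k*(-k**2 - 2*k + 4).
Check: Δs_k = 5**k*(-4*k**3 - 23*k**2 - 19*k + 5). ✓
Telescoping: Σ = s_(8) − s_(0) = -237500000 − (0) = -237500000.

Σ = -237500000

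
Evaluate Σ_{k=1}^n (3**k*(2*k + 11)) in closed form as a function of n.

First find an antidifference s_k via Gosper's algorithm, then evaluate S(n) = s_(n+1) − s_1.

S(n) = 3*3**n*n + 15*3**n - 15

Ratio r(k) = 3*(2*k + 13)/(2*k + 11).
Gosper form: A/B · C(k+1)/C(k) with A=3, B=1, C=k + 11/2.
Key eq: (3)·f(k+1) = (1)·f(k) + (k + 11/2).
Bound: deg f ≤ 1.
Match coefficients ⇒ f(k) = (k + 4)/2.
Then R = B(k−1)f/C = (k + 4)/(2*k + 11), so s_k = R(k)·t_k = 3**k*(k + 4).
Verify: 3**k*(2*k + 11) matches t_k.
Evaluate: s_(n+1) = 3**(n + 1)*(n + 5); subtract s_(1) = 15 ⇒ S(n) = 3*3**n*n + 15*3**n - 15.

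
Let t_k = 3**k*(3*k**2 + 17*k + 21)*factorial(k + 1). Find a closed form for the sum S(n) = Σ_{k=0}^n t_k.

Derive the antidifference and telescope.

t_(k+1)/t_k = 3*(3*k**3 + 29*k**2 + 87*k + 82)/(3*k**2 + 17*k + 21).
Take A(k)=3*k + 6, B(k)=1, C(k)=k**2 + 17*k/3 + 7.
f must satisfy (3*k + 6)·f(k+1) − (1)·f(k) = k**2 + 17*k/3 + 7.
From deg A=1, deg B=0, deg C=2: d=1.
Solve for f: f(k) = (k + 3)/3 (degree 1 ≤ 1).
Then R = B(k−1)f/C = (k + 3)/(3*k**2 + 17*k + 21), so s_k = R(k)·t_k = 3**k*(k + 3)*factorial(k + 1).
s_(k+1) − s_k = 3**k*(3*k**2 + 17*k + 21)*factorial(k + 1) = t_k.
Telescope: S(n) = s_(n+1) − s_(0) = 3**(n + 1)*(n + 4)*factorial(n + 2) − (3) = 3*3**n*n*factorial(n + 2) + 12*3**n*factorial(n + 2) - 3.

S(n) = 3*3**n*n*factorial(n + 2) + 12*3**n*factorial(n + 2) - 3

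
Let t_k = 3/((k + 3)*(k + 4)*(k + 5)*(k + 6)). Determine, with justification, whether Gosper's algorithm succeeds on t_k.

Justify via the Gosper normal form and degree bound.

Yes. s_k = k*(k**2 + 12*k + 47)/(60*(k + 3)*(k + 4)*(k + 5)).

The ratio is (k + 3)/(k + 7).
So A=k + 3 and B=k + 7, with C=1.
Key eq: (k + 3)·f(k+1) = (k + 6)·f(k) + (1).
deg f ≤ 3 (via 1,1,0).
Match coefficients ⇒ f(k) = k*(k**2 + 12*k + 47)/180.
Get s_k = R·t_k = k*(k**2 + 12*k + 47)/(60*(k + 3)*(k + 4)*(k + 5)) with R(k) = B(k−1)f(k)/C(k) = k*(k + 6)*(k**2 + 12*k + 47)/180.
Verify: 3/(k**4 + 18*k**3 + 119*k**2 + 342*k + 360) matches t_k.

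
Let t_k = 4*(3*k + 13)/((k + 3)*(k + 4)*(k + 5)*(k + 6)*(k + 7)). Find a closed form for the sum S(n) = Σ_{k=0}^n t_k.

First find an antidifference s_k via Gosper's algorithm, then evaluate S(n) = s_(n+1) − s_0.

S(n) = 2*(n**3 + 17*n**2 + 94*n + 78)/(45*(n**3 + 17*n**2 + 94*n + 168))

t_(k+1)/t_k = (k + 3)*(3*k + 16)/((k + 8)*(3*k + 13)).
Normal form (A,B,C) = (k + 3, k + 8, k + 13/3).
Solve (k + 3)·f(k+1) − (k + 7)·f(k) = k + 13/3.
From deg A=1, deg B=1, deg C=1: d=4.
Match coefficients ⇒ f(k) = k*(k + 4)*(k**2 + 14*k + 63)/270.
R(k) = B(k−1)·f(k)/C(k) = k*(k + 4)*(k + 7)*(k**2 + 14*k + 63)/(90*(3*k + 13)); s_k = R·t_k = 2*k*(k**2 + 14*k + 63)/(45*(k**3 + 14*k**2 + 63*k + 90)).
Check: Δs_k = 4*(3*k + 13)/(k**5 + 25*k**4 + 245*k**3 + 1175*k**2 + 2754*k + 2520). ✓
Evaluate: s_(n+1) = 2*(n**3 + 17*n**2 + 94*n + 78)/(45*(n**3 + 17*n**2 + 94*n + 168)); subtract s_(0) = 0 ⇒ S(n) = 2*(n**3 + 17*n**2 + 94*n + 78)/(45*(n**3 + 17*n**2 + 94*n + 168)).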